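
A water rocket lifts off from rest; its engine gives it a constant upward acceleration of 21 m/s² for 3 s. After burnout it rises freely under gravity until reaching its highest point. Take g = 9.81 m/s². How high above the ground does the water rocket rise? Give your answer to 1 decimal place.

Phase 1 (powered ascent): v₀ = 0 m/s, a = 21 m/s².
v = v₀ + at = 0 + (21)(3) = 63.0 m/s
Δx = v₀t + ½at² = 0·3 + 0.5·21·3² = 94.5 m

Phase 2 (coasting upward): v₀ = 63.0 m/s, a = -9.81 m/s².
v = v₀ + at → t = (0 − 63.0) / -9.81 = 6.42 s
v² = v₀² + 2aΔx → Δx = (0² − 63.0²)/(2·-9.81) = 202 m
Maximum height = 94.5 + 202 = 297 m

296.8 m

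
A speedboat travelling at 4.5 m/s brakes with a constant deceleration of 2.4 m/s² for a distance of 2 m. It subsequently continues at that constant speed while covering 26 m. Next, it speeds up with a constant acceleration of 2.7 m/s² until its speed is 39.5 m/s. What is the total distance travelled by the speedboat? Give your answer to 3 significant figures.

Phase 1 (decelerating): v₀ = 4.50 m/s, a = -2.4 m/s².
v² = v₀² + 2aΔx = 4.50² + 2·-2.4·2 = 10.7 → v = 3.26 m/s
t = (v − v₀)/a = (3.26 − 4.50)/-2.4 = 0.515 s

Phase 2 (constant speed): v₀ = 3.26 m/s, a = 0 m/s².
Constant speed: t = d/v = 26/3.26 = 7.97 s

Phase 3 (accelerating): v₀ = 3.26 m/s, a = 2.7 m/s².
v = v₀ + at → t = (39.5 − 3.26) / 2.7 = 13.4 s
v² = v₀² + 2aΔx → Δx = (39.5² − 3.26²)/(2·2.7) = 287 m
Total distance = 2.00 + 26.0 + 287 = 315 m

315 m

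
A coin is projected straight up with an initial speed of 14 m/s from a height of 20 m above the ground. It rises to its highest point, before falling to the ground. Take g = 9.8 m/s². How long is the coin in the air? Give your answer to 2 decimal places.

Phase 1 (rising): v₀ = 14.0 m/s, a = -9.8 m/s².
v = v₀ + at → t = (0 − 14.0) / -9.8 = 1.43 s
v² = v₀² + 2aΔx → Δx = (0² − 14.0²)/(2·-9.8) = 10.0 m

Phase 2 (falling): v₀ = 0 m/s, a = -9.8 m/s².
Falls 30.0 m from rest: t = √(2·30.0/9.8) = 2.47 s; v = g·t = 24.2 m/s.
Total time = 1.43 + 2.47 = 3.90 s

3.90 s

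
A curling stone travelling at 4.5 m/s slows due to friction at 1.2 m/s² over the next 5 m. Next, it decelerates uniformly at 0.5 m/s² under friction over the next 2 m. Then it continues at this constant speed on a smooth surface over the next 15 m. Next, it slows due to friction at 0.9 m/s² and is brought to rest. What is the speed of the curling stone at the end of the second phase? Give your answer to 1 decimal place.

Phase 1 (decelerating): v₀ = 4.50 m/s, a = -1.2 m/s².
v² = v₀² + 2aΔx = 4.50² + 2·-1.2·5 = 8.25 → v = 2.87 m/s
t = (v − v₀)/a = (2.87 − 4.50)/-1.2 = 1.36 s

Phase 2 (decelerating): v₀ = 2.87 m/s, a = -0.5 m/s².
v² = v₀² + 2aΔx = 2.87² + 2·-0.5·2 = 6.25 → v = 2.50 m/s
t = (v − v₀)/a = (2.50 − 2.87)/-0.5 = 0.745 s
Speed at end of phase 2 = 2.50 m/s

2.5 m/s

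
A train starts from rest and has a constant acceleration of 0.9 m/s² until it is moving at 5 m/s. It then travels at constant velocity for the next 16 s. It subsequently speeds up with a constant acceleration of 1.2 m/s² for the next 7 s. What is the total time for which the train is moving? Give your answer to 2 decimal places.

Phase 1 (accelerating): v₀ = 0 m/s, a = 0.9 m/s².
v = v₀ + at → t = (5 − 0) / 0.9 = 5.56 s
v² = v₀² + 2aΔx → Δx = (5² − 0²)/(2·0.9) = 13.9 m

Phase 2 (constant speed): v₀ = 5.00 m/s, a = 0 m/s².
v = v₀ + at = 5.00 + (0)(16) = 5.00 m/s
Δx = v₀t + ½at² = 5.00·16 + 0.5·0·16² = 80.0 m

Phase 3 (accelerating): v₀ = 5.00 m/s, a = 1.2 m/s².
v = v₀ + at = 5.00 + (1.2)(7) = 13.4 m/s
Δx = v₀t + ½at² = 5.00·7 + 0.5·1.2·7² = 64.4 m
Total time = 5.56 + 16.0 + 7.00 = 28.6 s

28.56 s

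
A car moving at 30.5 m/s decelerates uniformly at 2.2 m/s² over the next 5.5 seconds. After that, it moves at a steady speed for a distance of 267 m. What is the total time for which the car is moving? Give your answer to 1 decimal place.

20.0 s

Phase 1 (decelerating): v₀ = 30.5 m/s, a = -2.2 m/s².
v = v₀ + at = 30.5 + (-2.2)(5.5) = 18.4 m/s
Δx = v₀t + ½at² = 30.5·5.5 + 0.5·-2.2·5.5² = 134 m

Phase 2 (constant speed): v₀ = 18.4 m/s, a = 0 m/s².
Constant speed: t = d/v = 267/18.4 = 14.5 s
Total time = 5.50 + 14.5 = 20.0 s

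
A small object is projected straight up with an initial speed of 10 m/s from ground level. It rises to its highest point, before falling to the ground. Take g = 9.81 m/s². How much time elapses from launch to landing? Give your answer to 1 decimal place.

Phase 1 (rising): v₀ = 10.0 m/s, a = -9.81 m/s².
v = v₀ + at → t = (0 − 10.0) / -9.81 = 1.02 s
v² = v₀² + 2aΔx → Δx = (0² − 10.0²)/(2·-9.81) = 5.10 m

Phase 2 (falling): v₀ = 0 m/s, a = -9.81 m/s².
Falls 5.10 m from rest: t = √(2·5.10/9.81) = 1.02 s; v = g·t = 10.0 m/s.
Total time = 1.02 + 1.02 = 2.04 s

2.0 s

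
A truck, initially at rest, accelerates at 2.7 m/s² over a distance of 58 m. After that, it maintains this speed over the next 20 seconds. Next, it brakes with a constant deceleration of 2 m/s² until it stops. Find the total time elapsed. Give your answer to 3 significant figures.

35.4 s

Phase 1 (accelerating): v₀ = 0 m/s, a = 2.7 m/s².
v² = v₀² + 2aΔx = 0² + 2·2.7·58 = 313 → v = 17.7 m/s
t = (v − v₀)/a = (17.7 − 0)/2.7 = 6.55 s

Phase 2 (constant speed): v₀ = 17.7 m/s, a = 0 m/s².
v = v₀ + at = 17.7 + (0)(20) = 17.7 m/s
Δx = v₀t + ½at² = 17.7·20 + 0.5·0·20² = 354 m

Phase 3 (decelerating): v₀ = 17.7 m/s, a = -2 m/s².
v = v₀ + at → t = (0 − 17.7) / -2 = 8.85 s
v² = v₀² + 2aΔx → Δx = (0² − 17.7²)/(2·-2) = 78.3 m
Total time = 6.55 + 20.0 + 8.85 = 35.4 s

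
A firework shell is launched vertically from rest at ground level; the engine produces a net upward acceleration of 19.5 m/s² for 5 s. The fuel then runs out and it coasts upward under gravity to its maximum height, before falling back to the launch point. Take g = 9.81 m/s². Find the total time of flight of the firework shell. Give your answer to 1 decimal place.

27.1 s

Phase 1 (powered ascent): v₀ = 0 m/s, a = 19.5 m/s².
v = v₀ + at = 0 + (19.5)(5) = 97.5 m/s
Δx = v₀t + ½at² = 0·5 + 0.5·19.5·5² = 244 m

Phase 2 (coasting upward): v₀ = 97.5 m/s, a = -9.81 m/s².
v = v₀ + at → t = (0 − 97.5) / -9.81 = 9.94 s
v² = v₀² + 2aΔx → Δx = (0² − 97.5²)/(2·-9.81) = 485 m

Phase 3 (free fall): v₀ = 0 m/s, a = -9.81 m/s².
Falls 728 m from rest: t = √(2·728/9.81) = 12.2 s; v = g·t = 120 m/s.
Total time = 5.00 + 9.94 + 12.2 = 27.1 s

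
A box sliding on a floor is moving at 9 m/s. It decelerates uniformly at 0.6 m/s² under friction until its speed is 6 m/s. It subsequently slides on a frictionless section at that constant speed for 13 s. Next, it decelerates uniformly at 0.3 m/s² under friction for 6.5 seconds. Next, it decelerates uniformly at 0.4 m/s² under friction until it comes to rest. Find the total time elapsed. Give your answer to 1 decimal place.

34.6 s

Phase 1 (decelerating): v₀ = 9.00 m/s, a = -0.6 m/s².
v = v₀ + at → t = (6 − 9.00) / -0.6 = 5.00 s
v² = v₀² + 2aΔx → Δx = (6² − 9.00²)/(2·-0.6) = 37.5 m

Phase 2 (constant speed): v₀ = 6.00 m/s, a = 0 m/s².
v = v₀ + at = 6.00 + (0)(13) = 6.00 m/s
Δx = v₀t + ½at² = 6.00·13 + 0.5·0·13² = 78.0 m

Phase 3 (decelerating): v₀ = 6.00 m/s, a = -0.3 m/s².
v = v₀ + at = 6.00 + (-0.3)(6.5) = 4.05 m/s
Δx = v₀t + ½at² = 6.00·6.5 + 0.5·-0.3·6.5² = 32.7 m

Phase 4 (decelerating): v₀ = 4.05 m/s, a = -0.4 m/s².
v = v₀ + at → t = (0 − 4.05) / -0.4 = 10.1 s
v² = v₀² + 2aΔx → Δx = (0² − 4.05²)/(2·-0.4) = 20.5 m
Total time = 5.00 + 13.0 + 6.50 + 10.1 = 34.6 s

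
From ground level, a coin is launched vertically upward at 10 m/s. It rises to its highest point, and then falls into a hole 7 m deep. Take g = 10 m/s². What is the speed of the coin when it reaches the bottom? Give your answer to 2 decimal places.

15.49 m/s

Phase 1 (rising): v₀ = 10.0 m/s, a = -10 m/s².
v = v₀ + at → t = (0 − 10.0) / -10 = 1.00 s
v² = v₀² + 2aΔx → Δx = (0² − 10.0²)/(2·-10) = 5.00 m

Phase 2 (falling): v₀ = 0 m/s, a = -10 m/s².
Falls 12.0 m from rest: t = √(2·12.0/10) = 1.55 s; v = g·t = 15.5 m/s.
Final speed = 15.5 m/s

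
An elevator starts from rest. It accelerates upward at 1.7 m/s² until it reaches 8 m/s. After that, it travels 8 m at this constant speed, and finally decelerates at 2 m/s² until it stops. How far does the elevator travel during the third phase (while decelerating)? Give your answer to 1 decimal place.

Phase 1 (accelerating): v₀ = 0 m/s, a = 1.7 m/s².
v = v₀ + at → t = (8 − 0) / 1.7 = 4.71 s
v² = v₀² + 2aΔx → Δx = (8² − 0²)/(2·1.7) = 18.8 m

Phase 2 (constant speed): v₀ = 8.00 m/s, a = 0 m/s².
Constant speed: t = d/v = 8/8.00 = 1.00 s

Phase 3 (decelerating): v₀ = 8.00 m/s, a = -2 m/s².
v = v₀ + at → t = (0 − 8.00) / -2 = 4.00 s
v² = v₀² + 2aΔx → Δx = (0² − 8.00²)/(2·-2) = 16.0 m
Distance in phase 3 = 16.0 m

16.0 m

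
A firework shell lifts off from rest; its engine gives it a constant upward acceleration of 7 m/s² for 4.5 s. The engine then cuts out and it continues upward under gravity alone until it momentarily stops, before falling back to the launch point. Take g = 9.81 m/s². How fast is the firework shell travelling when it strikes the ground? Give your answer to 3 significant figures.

48.8 m/s

Phase 1 (powered ascent): v₀ = 0 m/s, a = 7 m/s².
v = v₀ + at = 0 + (7)(4.5) = 31.5 m/s
Δx = v₀t + ½at² = 0·4.5 + 0.5·7·4.5² = 70.9 m

Phase 2 (coasting upward): v₀ = 31.5 m/s, a = -9.81 m/s².
v = v₀ + at → t = (0 − 31.5) / -9.81 = 3.21 s
v² = v₀² + 2aΔx → Δx = (0² − 31.5²)/(2·-9.81) = 50.6 m

Phase 3 (free fall): v₀ = 0 m/s, a = -9.81 m/s².
Falls 121 m from rest: t = √(2·121/9.81) = 4.98 s; v = g·t = 48.8 m/s.
Impact speed = 48.8 m/s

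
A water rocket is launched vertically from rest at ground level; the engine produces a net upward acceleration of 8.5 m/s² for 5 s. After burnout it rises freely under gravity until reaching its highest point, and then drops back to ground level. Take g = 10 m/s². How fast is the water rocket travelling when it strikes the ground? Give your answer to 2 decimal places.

Phase 1 (powered ascent): v₀ = 0 m/s, a = 8.5 m/s².
v = v₀ + at = 0 + (8.5)(5) = 42.5 m/s
Δx = v₀t + ½at² = 0·5 + 0.5·8.5·5² = 106 m

Phase 2 (coasting upward): v₀ = 42.5 m/s, a = -10 m/s².
v = v₀ + at → t = (0 − 42.5) / -10 = 4.25 s
v² = v₀² + 2aΔx → Δx = (0² − 42.5²)/(2·-10) = 90.3 m

Phase 3 (free fall): v₀ = 0 m/s, a = -10 m/s².
Falls 197 m from rest: t = √(2·197/10) = 6.27 s; v = g·t = 62.7 m/s.
Impact speed = 62.7 m/s

62.70 m/s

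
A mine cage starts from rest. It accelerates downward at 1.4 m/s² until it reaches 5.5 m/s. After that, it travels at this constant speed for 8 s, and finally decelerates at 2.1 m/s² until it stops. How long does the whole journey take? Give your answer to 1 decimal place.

Phase 1 (accelerating): v₀ = 0 m/s, a = 1.4 m/s².
v = v₀ + at → t = (5.5 − 0) / 1.4 = 3.93 s
v² = v₀² + 2aΔx → Δx = (5.5² − 0²)/(2·1.4) = 10.8 m

Phase 2 (constant speed): v₀ = 5.50 m/s, a = 0 m/s².
v = v₀ + at = 5.50 + (0)(8) = 5.50 m/s
Δx = v₀t + ½at² = 5.50·8 + 0.5·0·8² = 44.0 m

Phase 3 (decelerating): v₀ = 5.50 m/s, a = -2.1 m/s².
v = v₀ + at → t = (0 − 5.50) / -2.1 = 2.62 s
v² = v₀² + 2aΔx → Δx = (0² − 5.50²)/(2·-2.1) = 7.20 m
Total time = 3.93 + 8.00 + 2.62 = 14.5 s

14.5 s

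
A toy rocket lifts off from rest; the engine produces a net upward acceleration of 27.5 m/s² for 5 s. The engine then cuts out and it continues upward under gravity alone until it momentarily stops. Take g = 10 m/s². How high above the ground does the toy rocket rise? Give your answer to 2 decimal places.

Phase 1 (powered ascent): v₀ = 0 m/s, a = 27.5 m/s².
v = v₀ + at = 0 + (27.5)(5) = 138 m/s
Δx = v₀t + ½at² = 0·5 + 0.5·27.5·5² = 344 m

Phase 2 (coasting upward): v₀ = 138 m/s, a = -10 m/s².
v = v₀ + at → t = (0 − 138) / -10 = 13.8 s
v² = v₀² + 2aΔx → Δx = (0² − 138²)/(2·-10) = 945 m
Maximum height = 344 + 945 = 1290 m

1289.06 m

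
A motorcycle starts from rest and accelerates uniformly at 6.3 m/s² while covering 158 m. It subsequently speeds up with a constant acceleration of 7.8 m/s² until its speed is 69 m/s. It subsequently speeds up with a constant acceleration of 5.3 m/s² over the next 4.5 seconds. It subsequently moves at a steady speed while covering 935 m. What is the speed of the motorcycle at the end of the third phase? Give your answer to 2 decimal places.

Phase 1 (accelerating): v₀ = 0 m/s, a = 6.3 m/s².
v² = v₀² + 2aΔx = 0² + 2·6.3·158 = 1990 → v = 44.6 m/s
t = (v − v₀)/a = (44.6 − 0)/6.3 = 7.08 s

Phase 2 (accelerating): v₀ = 44.6 m/s, a = 7.8 m/s².
v = v₀ + at → t = (69 − 44.6) / 7.8 = 3.13 s
v² = v₀² + 2aΔx → Δx = (69² − 44.6²)/(2·7.8) = 178 m

Phase 3 (accelerating): v₀ = 69.0 m/s, a = 5.3 m/s².
v = v₀ + at = 69.0 + (5.3)(4.5) = 92.8 m/s
Δx = v₀t + ½at² = 69.0·4.5 + 0.5·5.3·4.5² = 364 m
Speed at end of phase 3 = 92.8 m/s

92.85 m/s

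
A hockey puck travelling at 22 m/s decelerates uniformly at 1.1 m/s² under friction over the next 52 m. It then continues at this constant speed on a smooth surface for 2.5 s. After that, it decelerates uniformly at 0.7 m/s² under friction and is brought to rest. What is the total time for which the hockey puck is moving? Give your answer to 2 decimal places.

Phase 1 (decelerating): v₀ = 22.0 m/s, a = -1.1 m/s².
v² = v₀² + 2aΔx = 22.0² + 2·-1.1·52 = 370 → v = 19.2 m/s
t = (v − v₀)/a = (19.2 − 22.0)/-1.1 = 2.52 s

Phase 2 (constant speed): v₀ = 19.2 m/s, a = 0 m/s².
v = v₀ + at = 19.2 + (0)(2.5) = 19.2 m/s
Δx = v₀t + ½at² = 19.2·2.5 + 0.5·0·2.5² = 48.1 m

Phase 3 (decelerating): v₀ = 19.2 m/s, a = -0.7 m/s².
v = v₀ + at → t = (0 − 19.2) / -0.7 = 27.5 s
v² = v₀² + 2aΔx → Δx = (0² − 19.2²)/(2·-0.7) = 264 m
Total time = 2.52 + 2.50 + 27.5 = 32.5 s

32.49 s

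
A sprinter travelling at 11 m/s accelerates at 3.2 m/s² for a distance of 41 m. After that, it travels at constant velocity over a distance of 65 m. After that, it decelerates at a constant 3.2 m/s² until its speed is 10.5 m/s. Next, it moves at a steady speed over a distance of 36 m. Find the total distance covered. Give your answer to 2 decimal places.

184.68 m

Phase 1 (accelerating): v₀ = 11.0 m/s, a = 3.2 m/s².
v² = v₀² + 2aΔx = 11.0² + 2·3.2·41 = 383 → v = 19.6 m/s
t = (v − v₀)/a = (19.6 − 11.0)/3.2 = 2.68 s

Phase 2 (constant speed): v₀ = 19.6 m/s, a = 0 m/s².
Constant speed: t = d/v = 65/19.6 = 3.32 s

Phase 3 (decelerating): v₀ = 19.6 m/s, a = -3.2 m/s².
v = v₀ + at → t = (10.5 − 19.6) / -3.2 = 2.84 s
v² = v₀² + 2aΔx → Δx = (10.5² − 19.6²)/(2·-3.2) = 42.7 m

Phase 4 (constant speed): v₀ = 10.5 m/s, a = 0 m/s².
Constant speed: t = d/v = 36/10.5 = 3.43 s
Total distance = 41.0 + 65.0 + 42.7 + 36.0 = 185 m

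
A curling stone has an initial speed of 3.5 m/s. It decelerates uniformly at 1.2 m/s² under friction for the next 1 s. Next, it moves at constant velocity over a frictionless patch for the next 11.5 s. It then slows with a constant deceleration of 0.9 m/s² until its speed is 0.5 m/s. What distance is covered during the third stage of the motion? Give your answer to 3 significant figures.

Phase 1 (decelerating): v₀ = 3.50 m/s, a = -1.2 m/s².
v = v₀ + at = 3.50 + (-1.2)(1) = 2.30 m/s
Δx = v₀t + ½at² = 3.50·1 + 0.5·-1.2·1² = 2.90 m

Phase 2 (constant speed): v₀ = 2.30 m/s, a = 0 m/s².
v = v₀ + at = 2.30 + (0)(11.5) = 2.30 m/s
Δx = v₀t + ½at² = 2.30·11.5 + 0.5·0·11.5² = 26.4 m

Phase 3 (decelerating): v₀ = 2.30 m/s, a = -0.9 m/s².
v = v₀ + at → t = (0.5 − 2.30) / -0.9 = 2.00 s
v² = v₀² + 2aΔx → Δx = (0.5² − 2.30²)/(2·-0.9) = 2.80 m
Distance in phase 3 = 2.80 m

2.80 m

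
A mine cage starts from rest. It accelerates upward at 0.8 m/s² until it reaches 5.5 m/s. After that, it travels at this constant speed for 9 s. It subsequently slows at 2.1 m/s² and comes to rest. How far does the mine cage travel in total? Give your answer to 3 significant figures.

Phase 1 (accelerating): v₀ = 0 m/s, a = 0.8 m/s².
v = v₀ + at → t = (5.5 − 0) / 0.8 = 6.88 s
v² = v₀² + 2aΔx → Δx = (5.5² − 0²)/(2·0.8) = 18.9 m

Phase 2 (constant speed): v₀ = 5.50 m/s, a = 0 m/s².
v = v₀ + at = 5.50 + (0)(9) = 5.50 m/s
Δx = v₀t + ½at² = 5.50·9 + 0.5·0·9² = 49.5 m

Phase 3 (decelerating): v₀ = 5.50 m/s, a = -2.1 m/s².
v = v₀ + at → t = (0 − 5.50) / -2.1 = 2.62 s
v² = v₀² + 2aΔx → Δx = (0² − 5.50²)/(2·-2.1) = 7.20 m
Total distance = 18.9 + 49.5 + 7.20 = 75.6 m

75.6 m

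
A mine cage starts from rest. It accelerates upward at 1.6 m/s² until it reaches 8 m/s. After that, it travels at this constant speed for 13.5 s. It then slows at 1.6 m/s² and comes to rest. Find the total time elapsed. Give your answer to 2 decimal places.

23.50 s

Phase 1 (accelerating): v₀ = 0 m/s, a = 1.6 m/s².
v = v₀ + at → t = (8 − 0) / 1.6 = 5.00 s
v² = v₀² + 2aΔx → Δx = (8² − 0²)/(2·1.6) = 20.0 m

Phase 2 (constant speed): v₀ = 8.00 m/s, a = 0 m/s².
v = v₀ + at = 8.00 + (0)(13.5) = 8.00 m/s
Δx = v₀t + ½at² = 8.00·13.5 + 0.5·0·13.5² = 108 m

Phase 3 (decelerating): v₀ = 8.00 m/s, a = -1.6 m/s².
v = v₀ + at → t = (0 − 8.00) / -1.6 = 5.00 s
v² = v₀² + 2aΔx → Δx = (0² − 8.00²)/(2·-1.6) = 20.0 m
Total time = 5.00 + 13.5 + 5.00 = 23.5 s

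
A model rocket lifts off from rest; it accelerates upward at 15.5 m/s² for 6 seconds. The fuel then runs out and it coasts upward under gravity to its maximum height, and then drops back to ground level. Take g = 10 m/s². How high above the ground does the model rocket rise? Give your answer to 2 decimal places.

Phase 1 (powered ascent): v₀ = 0 m/s, a = 15.5 m/s².
v = v₀ + at = 0 + (15.5)(6) = 93.0 m/s
Δx = v₀t + ½at² = 0·6 + 0.5·15.5·6² = 279 m

Phase 2 (coasting upward): v₀ = 93.0 m/s, a = -10 m/s².
v = v₀ + at → t = (0 − 93.0) / -10 = 9.30 s
v² = v₀² + 2aΔx → Δx = (0² − 93.0²)/(2·-10) = 432 m
Maximum height = 279 + 432 = 711 m

711.45 m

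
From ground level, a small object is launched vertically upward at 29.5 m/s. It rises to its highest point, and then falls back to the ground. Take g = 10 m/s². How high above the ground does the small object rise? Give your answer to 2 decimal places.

Phase 1 (rising): v₀ = 29.5 m/s, a = -10 m/s².
v = v₀ + at → t = (0 − 29.5) / -10 = 2.95 s
v² = v₀² + 2aΔx → Δx = (0² − 29.5²)/(2·-10) = 43.5 m
Maximum height = 43.5 m

43.51 m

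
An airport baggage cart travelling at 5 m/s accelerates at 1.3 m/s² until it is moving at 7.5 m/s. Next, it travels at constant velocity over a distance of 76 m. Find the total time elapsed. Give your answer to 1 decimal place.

Phase 1 (accelerating): v₀ = 5.00 m/s, a = 1.3 m/s².
v = v₀ + at → t = (7.5 − 5.00) / 1.3 = 1.92 s
v² = v₀² + 2aΔx → Δx = (7.5² − 5.00²)/(2·1.3) = 12.0 m

Phase 2 (constant speed): v₀ = 7.50 m/s, a = 0 m/s².
Constant speed: t = d/v = 76/7.50 = 10.1 s
Total time = 1.92 + 10.1 = 12.1 s

12.1 s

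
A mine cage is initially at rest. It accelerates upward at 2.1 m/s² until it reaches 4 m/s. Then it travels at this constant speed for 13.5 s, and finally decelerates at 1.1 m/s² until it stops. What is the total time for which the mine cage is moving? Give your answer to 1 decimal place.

19.0 s

Phase 1 (accelerating): v₀ = 0 m/s, a = 2.1 m/s².
v = v₀ + at → t = (4 − 0) / 2.1 = 1.90 s
v² = v₀² + 2aΔx → Δx = (4² − 0²)/(2·2.1) = 3.81 m

Phase 2 (constant speed): v₀ = 4.00 m/s, a = 0 m/s².
v = v₀ + at = 4.00 + (0)(13.5) = 4.00 m/s
Δx = v₀t + ½at² = 4.00·13.5 + 0.5·0·13.5² = 54.0 m

Phase 3 (decelerating): v₀ = 4.00 m/s, a = -1.1 m/s².
v = v₀ + at → t = (0 − 4.00) / -1.1 = 3.64 s
v² = v₀² + 2aΔx → Δx = (0² − 4.00²)/(2·-1.1) = 7.27 m
Total time = 1.90 + 13.5 + 3.64 = 19.0 s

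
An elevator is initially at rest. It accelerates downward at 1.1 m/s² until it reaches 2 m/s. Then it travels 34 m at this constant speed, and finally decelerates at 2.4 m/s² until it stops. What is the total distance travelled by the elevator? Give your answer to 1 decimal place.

Phase 1 (accelerating): v₀ = 0 m/s, a = 1.1 m/s².
v = v₀ + at → t = (2 − 0) / 1.1 = 1.82 s
v² = v₀² + 2aΔx → Δx = (2² − 0²)/(2·1.1) = 1.82 m

Phase 2 (constant speed): v₀ = 2.00 m/s, a = 0 m/s².
Constant speed: t = d/v = 34/2.00 = 17.0 s

Phase 3 (decelerating): v₀ = 2.00 m/s, a = -2.4 m/s².
v = v₀ + at → t = (0 − 2.00) / -2.4 = 0.833 s
v² = v₀² + 2aΔx → Δx = (0² − 2.00²)/(2·-2.4) = 0.833 m
Total distance = 1.82 + 34.0 + 0.833 = 36.7 m

36.7 m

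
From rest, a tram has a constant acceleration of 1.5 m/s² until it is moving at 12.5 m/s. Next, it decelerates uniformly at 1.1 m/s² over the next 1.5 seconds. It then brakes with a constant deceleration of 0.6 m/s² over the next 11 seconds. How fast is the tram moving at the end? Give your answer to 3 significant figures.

4.25 m/s

Phase 1 (accelerating): v₀ = 0 m/s, a = 1.5 m/s².
v = v₀ + at → t = (12.5 − 0) / 1.5 = 8.33 s
v² = v₀² + 2aΔx → Δx = (12.5² − 0²)/(2·1.5) = 52.1 m

Phase 2 (decelerating): v₀ = 12.5 m/s, a = -1.1 m/s².
v = v₀ + at = 12.5 + (-1.1)(1.5) = 10.8 m/s
Δx = v₀t + ½at² = 12.5·1.5 + 0.5·-1.1·1.5² = 17.5 m

Phase 3 (decelerating): v₀ = 10.8 m/s, a = -0.6 m/s².
v = v₀ + at = 10.8 + (-0.6)(11) = 4.25 m/s
Δx = v₀t + ½at² = 10.8·11 + 0.5·-0.6·11² = 83.0 m
Final speed = 4.25 m/s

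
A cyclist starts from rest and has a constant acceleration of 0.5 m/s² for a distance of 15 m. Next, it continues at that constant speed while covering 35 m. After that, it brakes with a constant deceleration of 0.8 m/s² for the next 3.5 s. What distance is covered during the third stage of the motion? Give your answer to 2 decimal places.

8.66 m

Phase 1 (accelerating): v₀ = 0 m/s, a = 0.5 m/s².
v² = v₀² + 2aΔx = 0² + 2·0.5·15 = 15.0 → v = 3.87 m/s
t = (v − v₀)/a = (3.87 − 0)/0.5 = 7.75 s

Phase 2 (constant speed): v₀ = 3.87 m/s, a = 0 m/s².
Constant speed: t = d/v = 35/3.87 = 9.04 s

Phase 3 (decelerating): v₀ = 3.87 m/s, a = -0.8 m/s².
v = v₀ + at = 3.87 + (-0.8)(3.5) = 1.07 m/s
Δx = v₀t + ½at² = 3.87·3.5 + 0.5·-0.8·3.5² = 8.66 m
Distance in phase 3 = 8.66 m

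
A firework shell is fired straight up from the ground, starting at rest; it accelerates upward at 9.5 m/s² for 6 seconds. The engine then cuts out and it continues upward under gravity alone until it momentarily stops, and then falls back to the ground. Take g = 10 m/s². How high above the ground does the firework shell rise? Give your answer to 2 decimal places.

Phase 1 (powered ascent): v₀ = 0 m/s, a = 9.5 m/s².
v = v₀ + at = 0 + (9.5)(6) = 57.0 m/s
Δx = v₀t + ½at² = 0·6 + 0.5·9.5·6² = 171 m

Phase 2 (coasting upward): v₀ = 57.0 m/s, a = -10 m/s².
v = v₀ + at → t = (0 − 57.0) / -10 = 5.70 s
v² = v₀² + 2aΔx → Δx = (0² − 57.0²)/(2·-10) = 162 m
Maximum height = 171 + 162 = 333 m

333.45 m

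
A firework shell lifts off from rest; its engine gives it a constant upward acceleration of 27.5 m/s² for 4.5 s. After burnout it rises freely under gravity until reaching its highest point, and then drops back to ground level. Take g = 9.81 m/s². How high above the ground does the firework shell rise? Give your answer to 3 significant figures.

Phase 1 (powered ascent): v₀ = 0 m/s, a = 27.5 m/s².
v = v₀ + at = 0 + (27.5)(4.5) = 124 m/s
Δx = v₀t + ½at² = 0·4.5 + 0.5·27.5·4.5² = 278 m

Phase 2 (coasting upward): v₀ = 124 m/s, a = -9.81 m/s².
v = v₀ + at → t = (0 − 124) / -9.81 = 12.6 s
v² = v₀² + 2aΔx → Δx = (0² − 124²)/(2·-9.81) = 781 m
Maximum height = 278 + 781 = 1060 m

1060 m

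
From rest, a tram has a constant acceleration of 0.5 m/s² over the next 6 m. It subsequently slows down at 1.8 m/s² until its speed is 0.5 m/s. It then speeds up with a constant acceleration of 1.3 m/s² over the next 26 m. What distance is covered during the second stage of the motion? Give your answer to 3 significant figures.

Phase 1 (accelerating): v₀ = 0 m/s, a = 0.5 m/s².
v² = v₀² + 2aΔx = 0² + 2·0.5·6 = 6.00 → v = 2.45 m/s
t = (v − v₀)/a = (2.45 − 0)/0.5 = 4.90 s

Phase 2 (decelerating): v₀ = 2.45 m/s, a = -1.8 m/s².
v = v₀ + at → t = (0.5 − 2.45) / -1.8 = 1.08 s
v² = v₀² + 2aΔx → Δx = (0.5² − 2.45²)/(2·-1.8) = 1.60 m
Distance in phase 2 = 1.60 m

1.60 m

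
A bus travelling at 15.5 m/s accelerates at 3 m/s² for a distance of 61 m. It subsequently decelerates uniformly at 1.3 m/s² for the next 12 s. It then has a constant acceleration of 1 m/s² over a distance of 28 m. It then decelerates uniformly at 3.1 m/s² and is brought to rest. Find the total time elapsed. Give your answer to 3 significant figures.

21.5 s

Phase 1 (accelerating): v₀ = 15.5 m/s, a = 3 m/s².
v² = v₀² + 2aΔx = 15.5² + 2·3·61 = 606 → v = 24.6 m/s
t = (v − v₀)/a = (24.6 − 15.5)/3 = 3.04 s

Phase 2 (decelerating): v₀ = 24.6 m/s, a = -1.3 m/s².
v = v₀ + at = 24.6 + (-1.3)(12) = 9.02 m/s
Δx = v₀t + ½at² = 24.6·12 + 0.5·-1.3·12² = 202 m

Phase 3 (accelerating): v₀ = 9.02 m/s, a = 1 m/s².
v² = v₀² + 2aΔx = 9.02² + 2·1·28 = 137 → v = 11.7 m/s
t = (v − v₀)/a = (11.7 − 9.02)/1 = 2.70 s

Phase 4 (decelerating): v₀ = 11.7 m/s, a = -3.1 m/s².
v = v₀ + at → t = (0 − 11.7) / -3.1 = 3.78 s
v² = v₀² + 2aΔx → Δx = (0² − 11.7²)/(2·-3.1) = 22.2 m
Total time = 3.04 + 12.0 + 2.70 + 3.78 = 21.5 s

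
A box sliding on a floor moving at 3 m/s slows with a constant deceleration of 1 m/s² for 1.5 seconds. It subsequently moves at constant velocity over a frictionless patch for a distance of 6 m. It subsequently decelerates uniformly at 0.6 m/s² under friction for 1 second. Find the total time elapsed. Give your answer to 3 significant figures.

6.50 s

Phase 1 (decelerating): v₀ = 3.00 m/s, a = -1 m/s².
v = v₀ + at = 3.00 + (-1)(1.5) = 1.50 m/s
Δx = v₀t + ½at² = 3.00·1.5 + 0.5·-1·1.5² = 3.38 m

Phase 2 (constant speed): v₀ = 1.50 m/s, a = 0 m/s².
Constant speed: t = d/v = 6/1.50 = 4.00 s

Phase 3 (decelerating): v₀ = 1.50 m/s, a = -0.6 m/s².
v = v₀ + at = 1.50 + (-0.6)(1) = 0.900 m/s
Δx = v₀t + ½at² = 1.50·1 + 0.5·-0.6·1² = 1.20 m
Total time = 1.50 + 4.00 + 1.00 = 6.50 s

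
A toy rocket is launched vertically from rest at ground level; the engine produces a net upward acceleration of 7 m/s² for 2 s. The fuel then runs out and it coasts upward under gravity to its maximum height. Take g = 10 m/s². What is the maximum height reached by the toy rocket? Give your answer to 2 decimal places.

23.80 m

Phase 1 (powered ascent): v₀ = 0 m/s, a = 7 m/s².
v = v₀ + at = 0 + (7)(2) = 14.0 m/s
Δx = v₀t + ½at² = 0·2 + 0.5·7·2² = 14.0 m

Phase 2 (coasting upward): v₀ = 14.0 m/s, a = -10 m/s².
v = v₀ + at → t = (0 − 14.0) / -10 = 1.40 s
v² = v₀² + 2aΔx → Δx = (0² − 14.0²)/(2·-10) = 9.80 m
Maximum height = 14.0 + 9.80 = 23.8 m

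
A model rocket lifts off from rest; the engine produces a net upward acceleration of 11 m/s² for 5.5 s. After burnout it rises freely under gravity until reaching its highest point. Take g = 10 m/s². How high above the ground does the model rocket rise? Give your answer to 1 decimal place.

Phase 1 (powered ascent): v₀ = 0 m/s, a = 11 m/s².
v = v₀ + at = 0 + (11)(5.5) = 60.5 m/s
Δx = v₀t + ½at² = 0·5.5 + 0.5·11·5.5² = 166 m

Phase 2 (coasting upward): v₀ = 60.5 m/s, a = -10 m/s².
v = v₀ + at → t = (0 − 60.5) / -10 = 6.05 s
v² = v₀² + 2aΔx → Δx = (0² − 60.5²)/(2·-10) = 183 m
Maximum height = 166 + 183 = 349 m

349.4 m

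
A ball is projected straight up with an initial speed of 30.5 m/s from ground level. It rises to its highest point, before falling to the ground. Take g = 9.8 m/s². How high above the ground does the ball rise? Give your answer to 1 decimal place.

47.5 m

Phase 1 (rising): v₀ = 30.5 m/s, a = -9.8 m/s².
v = v₀ + at → t = (0 − 30.5) / -9.8 = 3.11 s
v² = v₀² + 2aΔx → Δx = (0² − 30.5²)/(2·-9.8) = 47.5 m
Maximum height = 47.5 m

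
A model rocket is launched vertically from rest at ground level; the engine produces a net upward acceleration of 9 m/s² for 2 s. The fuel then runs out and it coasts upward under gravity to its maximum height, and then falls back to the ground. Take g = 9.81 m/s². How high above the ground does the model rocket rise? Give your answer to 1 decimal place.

34.5 m

Phase 1 (powered ascent): v₀ = 0 m/s, a = 9 m/s².
v = v₀ + at = 0 + (9)(2) = 18.0 m/s
Δx = v₀t + ½at² = 0·2 + 0.5·9·2² = 18.0 m

Phase 2 (coasting upward): v₀ = 18.0 m/s, a = -9.81 m/s².
v = v₀ + at → t = (0 − 18.0) / -9.81 = 1.83 s
v² = v₀² + 2aΔx → Δx = (0² − 18.0²)/(2·-9.81) = 16.5 m
Maximum height = 18.0 + 16.5 = 34.5 m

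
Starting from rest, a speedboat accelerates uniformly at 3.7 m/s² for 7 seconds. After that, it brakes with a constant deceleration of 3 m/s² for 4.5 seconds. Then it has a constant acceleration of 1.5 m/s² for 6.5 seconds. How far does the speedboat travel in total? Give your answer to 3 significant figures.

289 m

Phase 1 (accelerating): v₀ = 0 m/s, a = 3.7 m/s².
v = v₀ + at = 0 + (3.7)(7) = 25.9 m/s
Δx = v₀t + ½at² = 0·7 + 0.5·3.7·7² = 90.7 m

Phase 2 (decelerating): v₀ = 25.9 m/s, a = -3 m/s².
v = v₀ + at = 25.9 + (-3)(4.5) = 12.4 m/s
Δx = v₀t + ½at² = 25.9·4.5 + 0.5·-3·4.5² = 86.2 m

Phase 3 (accelerating): v₀ = 12.4 m/s, a = 1.5 m/s².
v = v₀ + at = 12.4 + (1.5)(6.5) = 22.2 m/s
Δx = v₀t + ½at² = 12.4·6.5 + 0.5·1.5·6.5² = 112 m
Total distance = 90.7 + 86.2 + 112 = 289 m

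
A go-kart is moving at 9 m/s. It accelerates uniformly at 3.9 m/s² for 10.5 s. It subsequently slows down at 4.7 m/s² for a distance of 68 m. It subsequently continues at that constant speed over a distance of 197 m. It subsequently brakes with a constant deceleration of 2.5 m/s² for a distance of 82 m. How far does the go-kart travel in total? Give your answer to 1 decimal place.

Phase 1 (accelerating): v₀ = 9.00 m/s, a = 3.9 m/s².
v = v₀ + at = 9.00 + (3.9)(10.5) = 49.9 m/s
Δx = v₀t + ½at² = 9.00·10.5 + 0.5·3.9·10.5² = 309 m

Phase 2 (decelerating): v₀ = 49.9 m/s, a = -4.7 m/s².
v² = v₀² + 2aΔx = 49.9² + 2·-4.7·68 = 1860 → v = 43.1 m/s
t = (v − v₀)/a = (43.1 − 49.9)/-4.7 = 1.46 s

Phase 3 (constant speed): v₀ = 43.1 m/s, a = 0 m/s².
Constant speed: t = d/v = 197/43.1 = 4.57 s

Phase 4 (decelerating): v₀ = 43.1 m/s, a = -2.5 m/s².
v² = v₀² + 2aΔx = 43.1² + 2·-2.5·82 = 1450 → v = 38.0 m/s
t = (v − v₀)/a = (38.0 − 43.1)/-2.5 = 2.02 s
Total distance = 309 + 68.0 + 197 + 82.0 = 656 m

656.5 m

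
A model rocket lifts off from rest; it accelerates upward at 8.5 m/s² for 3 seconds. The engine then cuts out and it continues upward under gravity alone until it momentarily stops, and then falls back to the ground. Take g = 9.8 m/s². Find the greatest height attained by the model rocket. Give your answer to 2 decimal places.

71.43 m

Phase 1 (powered ascent): v₀ = 0 m/s, a = 8.5 m/s².
v = v₀ + at = 0 + (8.5)(3) = 25.5 m/s
Δx = v₀t + ½at² = 0·3 + 0.5·8.5·3² = 38.2 m

Phase 2 (coasting upward): v₀ = 25.5 m/s, a = -9.8 m/s².
v = v₀ + at → t = (0 − 25.5) / -9.8 = 2.60 s
v² = v₀² + 2aΔx → Δx = (0² − 25.5²)/(2·-9.8) = 33.2 m
Maximum height = 38.2 + 33.2 = 71.4 m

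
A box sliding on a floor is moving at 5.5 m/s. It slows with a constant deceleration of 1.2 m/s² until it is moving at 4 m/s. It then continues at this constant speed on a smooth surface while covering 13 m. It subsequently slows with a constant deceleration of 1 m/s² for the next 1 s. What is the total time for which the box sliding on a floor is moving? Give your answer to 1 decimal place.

5.5 s

Phase 1 (decelerating): v₀ = 5.50 m/s, a = -1.2 m/s².
v = v₀ + at → t = (4 − 5.50) / -1.2 = 1.25 s
v² = v₀² + 2aΔx → Δx = (4² − 5.50²)/(2·-1.2) = 5.94 m

Phase 2 (constant speed): v₀ = 4.00 m/s, a = 0 m/s².
Constant speed: t = d/v = 13/4.00 = 3.25 s

Phase 3 (decelerating): v₀ = 4.00 m/s, a = -1 m/s².
v = v₀ + at = 4.00 + (-1)(1) = 3.00 m/s
Δx = v₀t + ½at² = 4.00·1 + 0.5·-1·1² = 3.50 m
Total time = 1.25 + 3.25 + 1.00 = 5.50 s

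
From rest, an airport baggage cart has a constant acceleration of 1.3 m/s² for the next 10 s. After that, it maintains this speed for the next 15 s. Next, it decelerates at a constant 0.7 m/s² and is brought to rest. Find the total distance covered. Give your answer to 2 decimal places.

380.71 m

Phase 1 (accelerating): v₀ = 0 m/s, a = 1.3 m/s².
v = v₀ + at = 0 + (1.3)(10) = 13.0 m/s
Δx = v₀t + ½at² = 0·10 + 0.5·1.3·10² = 65.0 m

Phase 2 (constant speed): v₀ = 13.0 m/s, a = 0 m/s².
v = v₀ + at = 13.0 + (0)(15) = 13.0 m/s
Δx = v₀t + ½at² = 13.0·15 + 0.5·0·15² = 195 m

Phase 3 (decelerating): v₀ = 13.0 m/s, a = -0.7 m/s².
v = v₀ + at → t = (0 − 13.0) / -0.7 = 18.6 s
v² = v₀² + 2aΔx → Δx = (0² − 13.0²)/(2·-0.7) = 121 m
Total distance = 65.0 + 195 + 121 = 381 m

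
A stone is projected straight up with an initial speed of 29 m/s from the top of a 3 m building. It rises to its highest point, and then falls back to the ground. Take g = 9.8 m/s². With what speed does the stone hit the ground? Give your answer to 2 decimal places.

30.00 m/s

Phase 1 (rising): v₀ = 29.0 m/s, a = -9.8 m/s².
v = v₀ + at → t = (0 − 29.0) / -9.8 = 2.96 s
v² = v₀² + 2aΔx → Δx = (0² − 29.0²)/(2·-9.8) = 42.9 m

Phase 2 (falling): v₀ = 0 m/s, a = -9.8 m/s².
Falls 45.9 m from rest: t = √(2·45.9/9.8) = 3.06 s; v = g·t = 30.0 m/s.
Final speed = 30.0 m/s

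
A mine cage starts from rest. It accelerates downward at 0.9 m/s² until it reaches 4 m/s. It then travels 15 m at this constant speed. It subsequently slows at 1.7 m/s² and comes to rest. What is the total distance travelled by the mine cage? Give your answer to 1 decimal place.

Phase 1 (accelerating): v₀ = 0 m/s, a = 0.9 m/s².
v = v₀ + at → t = (4 − 0) / 0.9 = 4.44 s
v² = v₀² + 2aΔx → Δx = (4² − 0²)/(2·0.9) = 8.89 m

Phase 2 (constant speed): v₀ = 4.00 m/s, a = 0 m/s².
Constant speed: t = d/v = 15/4.00 = 3.75 s

Phase 3 (decelerating): v₀ = 4.00 m/s, a = -1.7 m/s².
v = v₀ + at → t = (0 − 4.00) / -1.7 = 2.35 s
v² = v₀² + 2aΔx → Δx = (0² − 4.00²)/(2·-1.7) = 4.71 m
Total distance = 8.89 + 15.0 + 4.71 = 28.6 m

28.6 m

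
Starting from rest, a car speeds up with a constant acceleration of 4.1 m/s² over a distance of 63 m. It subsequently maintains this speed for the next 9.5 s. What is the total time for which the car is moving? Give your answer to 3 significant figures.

15.0 s

Phase 1 (accelerating): v₀ = 0 m/s, a = 4.1 m/s².
v² = v₀² + 2aΔx = 0² + 2·4.1·63 = 517 → v = 22.7 m/s
t = (v − v₀)/a = (22.7 − 0)/4.1 = 5.54 s

Phase 2 (constant speed): v₀ = 22.7 m/s, a = 0 m/s².
v = v₀ + at = 22.7 + (0)(9.5) = 22.7 m/s
Δx = v₀t + ½at² = 22.7·9.5 + 0.5·0·9.5² = 216 m
Total time = 5.54 + 9.50 = 15.0 s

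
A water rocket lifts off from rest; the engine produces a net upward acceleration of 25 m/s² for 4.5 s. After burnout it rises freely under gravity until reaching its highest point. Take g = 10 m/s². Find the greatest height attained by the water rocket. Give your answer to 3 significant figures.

Phase 1 (powered ascent): v₀ = 0 m/s, a = 25 m/s².
v = v₀ + at = 0 + (25)(4.5) = 112 m/s
Δx = v₀t + ½at² = 0·4.5 + 0.5·25·4.5² = 253 m

Phase 2 (coasting upward): v₀ = 112 m/s, a = -10 m/s².
v = v₀ + at → t = (0 − 112) / -10 = 11.2 s
v² = v₀² + 2aΔx → Δx = (0² − 112²)/(2·-10) = 633 m
Maximum height = 253 + 633 = 886 m

886 m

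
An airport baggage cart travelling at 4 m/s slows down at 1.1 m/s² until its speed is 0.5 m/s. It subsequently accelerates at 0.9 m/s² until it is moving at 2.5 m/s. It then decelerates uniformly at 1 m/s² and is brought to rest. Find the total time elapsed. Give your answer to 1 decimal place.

7.9 s

Phase 1 (decelerating): v₀ = 4.00 m/s, a = -1.1 m/s².
v = v₀ + at → t = (0.5 − 4.00) / -1.1 = 3.18 s
v² = v₀² + 2aΔx → Δx = (0.5² − 4.00²)/(2·-1.1) = 7.16 m

Phase 2 (accelerating): v₀ = 0.500 m/s, a = 0.9 m/s².
v = v₀ + at → t = (2.5 − 0.500) / 0.9 = 2.22 s
v² = v₀² + 2aΔx → Δx = (2.5² − 0.500²)/(2·0.9) = 3.33 m

Phase 3 (decelerating): v₀ = 2.50 m/s, a = -1 m/s².
v = v₀ + at → t = (0 − 2.50) / -1 = 2.50 s
v² = v₀² + 2aΔx → Δx = (0² − 2.50²)/(2·-1) = 3.12 m
Total time = 3.18 + 2.22 + 2.50 = 7.90 s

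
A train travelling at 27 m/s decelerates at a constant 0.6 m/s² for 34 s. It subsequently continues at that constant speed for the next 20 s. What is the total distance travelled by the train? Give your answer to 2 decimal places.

Phase 1 (decelerating): v₀ = 27.0 m/s, a = -0.6 m/s².
v = v₀ + at = 27.0 + (-0.6)(34) = 6.60 m/s
Δx = v₀t + ½at² = 27.0·34 + 0.5·-0.6·34² = 571 m

Phase 2 (constant speed): v₀ = 6.60 m/s, a = 0 m/s².
v = v₀ + at = 6.60 + (0)(20) = 6.60 m/s
Δx = v₀t + ½at² = 6.60·20 + 0.5·0·20² = 132 m
Total distance = 571 + 132 = 703 m

703.20 m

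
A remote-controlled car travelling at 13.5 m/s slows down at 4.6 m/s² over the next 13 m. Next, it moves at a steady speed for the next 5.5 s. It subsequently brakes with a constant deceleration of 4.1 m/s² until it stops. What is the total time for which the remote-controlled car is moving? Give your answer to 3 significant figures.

Phase 1 (decelerating): v₀ = 13.5 m/s, a = -4.6 m/s².
v² = v₀² + 2aΔx = 13.5² + 2·-4.6·13 = 62.7 → v = 7.92 m/s
t = (v − v₀)/a = (7.92 − 13.5)/-4.6 = 1.21 s

Phase 2 (constant speed): v₀ = 7.92 m/s, a = 0 m/s².
v = v₀ + at = 7.92 + (0)(5.5) = 7.92 m/s
Δx = v₀t + ½at² = 7.92·5.5 + 0.5·0·5.5² = 43.5 m

Phase 3 (decelerating): v₀ = 7.92 m/s, a = -4.1 m/s².
v = v₀ + at → t = (0 − 7.92) / -4.1 = 1.93 s
v² = v₀² + 2aΔx → Δx = (0² − 7.92²)/(2·-4.1) = 7.64 m
Total time = 1.21 + 5.50 + 1.93 = 8.64 s

8.64 s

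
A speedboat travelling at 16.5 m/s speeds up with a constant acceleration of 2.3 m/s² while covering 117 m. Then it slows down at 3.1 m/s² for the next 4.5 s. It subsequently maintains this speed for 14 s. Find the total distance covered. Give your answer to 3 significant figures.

417 m

Phase 1 (accelerating): v₀ = 16.5 m/s, a = 2.3 m/s².
v² = v₀² + 2aΔx = 16.5² + 2·2.3·117 = 810 → v = 28.5 m/s
t = (v − v₀)/a = (28.5 − 16.5)/2.3 = 5.20 s

Phase 2 (decelerating): v₀ = 28.5 m/s, a = -3.1 m/s².
v = v₀ + at = 28.5 + (-3.1)(4.5) = 14.5 m/s
Δx = v₀t + ½at² = 28.5·4.5 + 0.5·-3.1·4.5² = 96.7 m

Phase 3 (constant speed): v₀ = 14.5 m/s, a = 0 m/s².
v = v₀ + at = 14.5 + (0)(14) = 14.5 m/s
Δx = v₀t + ½at² = 14.5·14 + 0.5·0·14² = 203 m
Total distance = 117 + 96.7 + 203 = 417 m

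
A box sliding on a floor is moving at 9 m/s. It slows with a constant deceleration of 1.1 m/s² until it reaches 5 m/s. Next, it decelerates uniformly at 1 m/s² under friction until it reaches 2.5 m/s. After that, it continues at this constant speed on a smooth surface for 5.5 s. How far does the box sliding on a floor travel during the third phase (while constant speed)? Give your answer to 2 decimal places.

Phase 1 (decelerating): v₀ = 9.00 m/s, a = -1.1 m/s².
v = v₀ + at → t = (5 − 9.00) / -1.1 = 3.64 s
v² = v₀² + 2aΔx → Δx = (5² − 9.00²)/(2·-1.1) = 25.5 m

Phase 2 (decelerating): v₀ = 5.00 m/s, a = -1 m/s².
v = v₀ + at → t = (2.5 − 5.00) / -1 = 2.50 s
v² = v₀² + 2aΔx → Δx = (2.5² − 5.00²)/(2·-1) = 9.38 m

Phase 3 (constant speed): v₀ = 2.50 m/s, a = 0 m/s².
v = v₀ + at = 2.50 + (0)(5.5) = 2.50 m/s
Δx = v₀t + ½at² = 2.50·5.5 + 0.5·0·5.5² = 13.8 m
Distance in phase 3 = 13.8 m

13.75 m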